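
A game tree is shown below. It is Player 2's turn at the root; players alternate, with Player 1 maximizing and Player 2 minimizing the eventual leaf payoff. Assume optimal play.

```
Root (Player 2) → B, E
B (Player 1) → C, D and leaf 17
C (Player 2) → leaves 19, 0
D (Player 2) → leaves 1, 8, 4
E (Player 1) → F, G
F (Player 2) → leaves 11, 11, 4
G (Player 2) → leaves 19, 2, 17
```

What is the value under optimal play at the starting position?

C (Player 2): min(19, 0) = 0
D (Player 2): min(1, 8, 4) = 1
B (Player 1): max(0, 1, 17) = 17
F (Player 2): min(11, 11, 4) = 4
G (Player 2): min(19, 2, 17) = 2
E (Player 1): max(4, 2) = 4
Root (Player 2): min(17, 4) = 4

4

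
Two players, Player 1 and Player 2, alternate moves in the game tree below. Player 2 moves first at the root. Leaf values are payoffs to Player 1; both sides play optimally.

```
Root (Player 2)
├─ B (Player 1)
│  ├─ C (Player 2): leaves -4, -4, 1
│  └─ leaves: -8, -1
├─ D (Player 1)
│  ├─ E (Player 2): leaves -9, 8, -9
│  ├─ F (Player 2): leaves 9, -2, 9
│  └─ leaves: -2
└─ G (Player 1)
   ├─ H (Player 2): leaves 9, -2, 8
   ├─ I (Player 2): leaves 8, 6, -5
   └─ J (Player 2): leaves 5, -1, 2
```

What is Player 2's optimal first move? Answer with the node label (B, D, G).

C (Player 2): min(-4, -4, 1) = -4
B (Player 1): max(-4, -8, -1) = -1
E (Player 2): min(-9, 8, -9) = -9
F (Player 2): min(9, -2, 9) = -2
D (Player 1): max(-9, -2, -2) = -2
H (Player 2): min(9, -2, 8) = -2
I (Player 2): min(8, 6, -5) = -5
J (Player 2): min(5, -1, 2) = -1
G (Player 1): max(-2, -5, -1) = -1
Root (Player 2): min(-1, -2, -1) = -2
Player 2 picks the child with the lowest value: D (value -2).

D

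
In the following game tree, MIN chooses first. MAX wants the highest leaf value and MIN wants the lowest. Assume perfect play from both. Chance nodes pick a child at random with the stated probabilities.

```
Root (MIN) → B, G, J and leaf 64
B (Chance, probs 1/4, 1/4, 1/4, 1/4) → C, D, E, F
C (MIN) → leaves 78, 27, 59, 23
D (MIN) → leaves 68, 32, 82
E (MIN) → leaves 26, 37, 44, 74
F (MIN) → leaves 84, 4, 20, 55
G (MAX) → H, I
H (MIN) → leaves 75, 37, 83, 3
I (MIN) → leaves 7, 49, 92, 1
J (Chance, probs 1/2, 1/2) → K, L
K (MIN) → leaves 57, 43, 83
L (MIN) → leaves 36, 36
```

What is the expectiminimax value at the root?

3

C (MIN): min(78, 27, 59, 23) = 23
D (MIN): min(68, 32, 82) = 32
E (MIN): min(26, 37, 44, 74) = 26
F (MIN): min(84, 4, 20, 55) = 4
B (Chance): 1/4·23 + 1/4·32 + 1/4·26 + 1/4·4 = 21.25
H (MIN): min(75, 37, 83, 3) = 3
I (MIN): min(7, 49, 92, 1) = 1
G (MAX): max(3, 1) = 3
K (MIN): min(57, 43, 83) = 43
L (MIN): min(36, 36) = 36
J (Chance): 1/2·43 + 1/2·36 = 39.5
Root (MIN): min(21.25, 3, 39.5, 64) = 3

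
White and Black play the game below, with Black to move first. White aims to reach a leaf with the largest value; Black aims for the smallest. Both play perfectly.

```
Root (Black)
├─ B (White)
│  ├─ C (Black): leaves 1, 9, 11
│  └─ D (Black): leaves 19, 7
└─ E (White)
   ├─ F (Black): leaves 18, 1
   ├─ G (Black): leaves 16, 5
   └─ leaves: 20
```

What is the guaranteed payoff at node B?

C: min(1, 9, 11) = 1
D: min(19, 7) = 7
B: max(1, 7) = 7

7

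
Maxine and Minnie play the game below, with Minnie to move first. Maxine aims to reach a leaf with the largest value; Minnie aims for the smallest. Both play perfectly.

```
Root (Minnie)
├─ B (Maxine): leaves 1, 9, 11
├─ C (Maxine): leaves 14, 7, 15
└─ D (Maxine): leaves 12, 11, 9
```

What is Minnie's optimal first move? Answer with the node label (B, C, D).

B (Maxine): max(1, 9, 11) = 11
C (Maxine): max(14, 7, 15) = 15
D (Maxine): max(12, 11, 9) = 12
Root (Minnie): min(11, 15, 12) = 11
Minnie picks the child with the lowest value: B (value 11).

B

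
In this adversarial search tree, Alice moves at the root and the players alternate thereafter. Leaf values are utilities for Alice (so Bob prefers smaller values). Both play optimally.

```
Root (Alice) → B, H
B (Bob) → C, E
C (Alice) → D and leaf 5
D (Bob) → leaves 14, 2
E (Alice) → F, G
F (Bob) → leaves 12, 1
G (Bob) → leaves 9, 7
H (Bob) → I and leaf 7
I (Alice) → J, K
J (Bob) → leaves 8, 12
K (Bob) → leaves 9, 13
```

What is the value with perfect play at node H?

7

J: min(8, 12) = 8
K: min(9, 13) = 9
I: max(8, 9) = 9
H: min(9, 7) = 7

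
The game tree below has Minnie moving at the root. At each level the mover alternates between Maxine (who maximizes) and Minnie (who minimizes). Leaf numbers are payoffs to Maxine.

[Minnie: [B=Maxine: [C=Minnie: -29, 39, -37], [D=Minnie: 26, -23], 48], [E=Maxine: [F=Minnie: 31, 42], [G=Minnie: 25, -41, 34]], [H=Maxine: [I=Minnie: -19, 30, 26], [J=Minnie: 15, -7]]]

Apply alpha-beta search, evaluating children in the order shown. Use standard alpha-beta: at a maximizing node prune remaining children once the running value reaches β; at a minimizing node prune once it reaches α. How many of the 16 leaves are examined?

C [α=-∞,β=+∞]: v=-37
D [α=-37,β=+∞]: v=-23
B [α=-∞,β=+∞]: v=48
F [α=-∞,β=48]: v=31
G [α=31,β=48]: v=25 after child 1 ≤ α → α-cutoff, skip 2
E [α=-∞,β=48]: v=31
I [α=-∞,β=31]: v=-19
J [α=-19,β=31]: v=-7
H [α=-∞,β=31]: v=-7
Root [α=-∞,β=+∞]: v=-7
Leaves evaluated: 14 of 16.

14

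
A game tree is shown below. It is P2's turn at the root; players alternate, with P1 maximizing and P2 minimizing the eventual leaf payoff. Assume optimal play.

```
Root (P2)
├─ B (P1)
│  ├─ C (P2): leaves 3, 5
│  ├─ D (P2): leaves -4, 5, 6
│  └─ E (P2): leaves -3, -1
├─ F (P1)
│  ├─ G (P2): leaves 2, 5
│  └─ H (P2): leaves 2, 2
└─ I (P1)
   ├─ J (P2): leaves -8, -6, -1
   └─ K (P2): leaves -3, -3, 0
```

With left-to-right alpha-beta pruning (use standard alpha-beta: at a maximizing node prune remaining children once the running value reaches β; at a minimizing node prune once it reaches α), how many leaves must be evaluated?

13

C [α=-∞,β=+∞]: v=3
D [α=3,β=+∞]: v=-4 after child 1 ≤ α → α-cutoff, skip 2
E [α=3,β=+∞]: v=-3 after child 1 ≤ α → α-cutoff, skip 1
B [α=-∞,β=+∞]: v=3
G [α=-∞,β=3]: v=2
H [α=2,β=3]: v=2 after child 1 ≤ α → α-cutoff, skip 1
F [α=-∞,β=3]: v=2
J [α=-∞,β=2]: v=-8
K [α=-8,β=2]: v=-3
I [α=-∞,β=2]: v=-3
Root [α=-∞,β=+∞]: v=-3
Leaves evaluated: 13 of 17.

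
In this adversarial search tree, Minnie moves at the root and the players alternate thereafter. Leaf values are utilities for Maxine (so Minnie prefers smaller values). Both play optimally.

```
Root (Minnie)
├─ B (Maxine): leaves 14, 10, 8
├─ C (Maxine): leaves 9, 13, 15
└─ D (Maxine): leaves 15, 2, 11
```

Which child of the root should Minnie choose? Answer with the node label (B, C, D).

B

B (Maxine): max(14, 10, 8) = 14
C (Maxine): max(9, 13, 15) = 15
D (Maxine): max(15, 2, 11) = 15
Root (Minnie): min(14, 15, 15) = 14
Minnie picks the child with the lowest value: B (value 14).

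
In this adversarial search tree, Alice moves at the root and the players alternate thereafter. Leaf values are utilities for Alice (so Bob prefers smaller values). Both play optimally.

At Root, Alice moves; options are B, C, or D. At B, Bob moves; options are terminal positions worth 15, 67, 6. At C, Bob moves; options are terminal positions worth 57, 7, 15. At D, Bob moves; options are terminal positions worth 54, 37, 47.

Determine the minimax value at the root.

37

B (Bob): min(15, 67, 6) = 6
C (Bob): min(57, 7, 15) = 7
D (Bob): min(54, 37, 47) = 37
Root (Alice): max(6, 7, 37) = 37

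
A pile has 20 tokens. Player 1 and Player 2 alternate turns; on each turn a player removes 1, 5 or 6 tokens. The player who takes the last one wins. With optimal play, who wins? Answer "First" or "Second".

Compute winning (W) and losing (L) positions by backward induction:
i:   0  1  2  3  4  5  6  7  8  9 10 11 12 13 14 15 16 17 18 19 20
     L  W  L  W  L  W  W  W  W  W  W  L  W  L  W  L  W  W  W  W  W
Position 20 is W, so the first player wins.

First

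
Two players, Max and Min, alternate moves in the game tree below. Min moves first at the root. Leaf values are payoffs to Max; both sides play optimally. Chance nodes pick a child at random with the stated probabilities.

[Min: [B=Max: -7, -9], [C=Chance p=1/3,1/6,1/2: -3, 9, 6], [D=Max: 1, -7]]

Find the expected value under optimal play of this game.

B (Max): max(-7, -9) = -7
C (Chance): 1/3·-3 + 1/6·9 + 1/2·6 = 3.5
D (Max): max(1, -7) = 1
Root (Min): min(-7, 3.5, 1) = -7

-7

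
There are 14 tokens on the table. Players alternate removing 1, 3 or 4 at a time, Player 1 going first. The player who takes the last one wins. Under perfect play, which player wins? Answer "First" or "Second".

Positions where the player to move wins (W) vs loses (L):
i:   0  1  2  3  4  5  6  7  8  9 10 11 12 13 14
     L  W  L  W  W  W  W  L  W  L  W  W  W  W  L
Position 14 is L, so the second player wins.

Second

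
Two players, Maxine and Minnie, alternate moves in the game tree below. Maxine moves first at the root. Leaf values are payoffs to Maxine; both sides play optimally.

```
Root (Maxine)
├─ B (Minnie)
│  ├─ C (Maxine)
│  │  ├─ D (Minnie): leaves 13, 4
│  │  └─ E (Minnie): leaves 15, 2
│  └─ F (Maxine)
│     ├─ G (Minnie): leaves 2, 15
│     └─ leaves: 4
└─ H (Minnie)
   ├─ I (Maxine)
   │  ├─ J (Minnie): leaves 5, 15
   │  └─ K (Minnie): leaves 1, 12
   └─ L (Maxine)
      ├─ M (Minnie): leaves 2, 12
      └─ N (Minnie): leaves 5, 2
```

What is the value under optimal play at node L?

M: min(2, 12) = 2
N: min(5, 2) = 2
L: max(2, 2) = 2

2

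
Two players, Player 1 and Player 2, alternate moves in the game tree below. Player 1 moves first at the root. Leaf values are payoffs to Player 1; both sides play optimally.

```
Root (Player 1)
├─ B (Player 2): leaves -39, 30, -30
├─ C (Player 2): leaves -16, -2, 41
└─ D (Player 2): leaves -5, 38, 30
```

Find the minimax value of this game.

B (Player 2): min(-39, 30, -30) = -39
C (Player 2): min(-16, -2, 41) = -16
D (Player 2): min(-5, 38, 30) = -5
Root (Player 1): max(-39, -16, -5) = -5

-5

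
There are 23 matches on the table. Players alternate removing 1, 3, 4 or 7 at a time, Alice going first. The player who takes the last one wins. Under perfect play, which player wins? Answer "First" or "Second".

First

W/L table (W = player to move can force a win):
i:   0  1  2  3  4  5  6  7  8  9 10 11 12 13 14 15 16 17 18 19 20 21 22 23
     L  W  L  W  W  W  W  W  L  W  L  W  W  W  W  W  L  W  L  W  W  W  W  W
Position 23 is W, so the first player wins.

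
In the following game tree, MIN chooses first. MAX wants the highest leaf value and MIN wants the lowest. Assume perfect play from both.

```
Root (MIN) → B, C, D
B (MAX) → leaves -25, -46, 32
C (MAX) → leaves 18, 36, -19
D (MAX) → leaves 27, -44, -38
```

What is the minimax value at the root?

B (MAX): max(-25, -46, 32) = 32
C (MAX): max(18, 36, -19) = 36
D (MAX): max(27, -44, -38) = 27
Root (MIN): min(32, 36, 27) = 27

27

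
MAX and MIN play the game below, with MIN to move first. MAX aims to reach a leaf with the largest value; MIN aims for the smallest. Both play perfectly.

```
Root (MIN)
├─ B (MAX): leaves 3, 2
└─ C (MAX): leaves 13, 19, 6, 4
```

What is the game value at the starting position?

B (MAX): max(3, 2) = 3
C (MAX): max(13, 19, 6, 4) = 19
Root (MIN): min(3, 19) = 3

3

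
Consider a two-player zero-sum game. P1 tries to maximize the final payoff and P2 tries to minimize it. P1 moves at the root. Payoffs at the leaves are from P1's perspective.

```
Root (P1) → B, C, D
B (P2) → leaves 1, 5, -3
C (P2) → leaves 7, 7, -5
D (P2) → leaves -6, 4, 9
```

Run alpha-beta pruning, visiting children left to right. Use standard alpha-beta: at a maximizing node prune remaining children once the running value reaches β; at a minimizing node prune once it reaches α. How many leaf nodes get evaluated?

7

B [α=-∞,β=+∞]: v=-3
C [α=-3,β=+∞]: v=-5
D [α=-3,β=+∞]: v=-6 after child 1 ≤ α → α-cutoff, skip 2
Root [α=-∞,β=+∞]: v=-3
Leaves evaluated: 7 of 9.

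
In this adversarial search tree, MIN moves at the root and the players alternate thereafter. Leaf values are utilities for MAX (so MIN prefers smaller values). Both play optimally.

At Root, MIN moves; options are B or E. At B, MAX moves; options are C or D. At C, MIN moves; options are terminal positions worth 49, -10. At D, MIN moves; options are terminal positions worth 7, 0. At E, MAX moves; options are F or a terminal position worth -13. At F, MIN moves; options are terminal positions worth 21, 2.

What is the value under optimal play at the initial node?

0

C (MIN): min(49, -10) = -10
D (MIN): min(7, 0) = 0
B (MAX): max(-10, 0) = 0
F (MIN): min(21, 2) = 2
E (MAX): max(2, -13) = 2
Root (MIN): min(0, 2) = 0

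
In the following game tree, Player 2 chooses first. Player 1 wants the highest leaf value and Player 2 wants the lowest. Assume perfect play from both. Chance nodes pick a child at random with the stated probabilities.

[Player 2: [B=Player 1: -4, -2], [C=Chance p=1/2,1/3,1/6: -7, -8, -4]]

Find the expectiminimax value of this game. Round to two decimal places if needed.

-6.83

B (Player 1): max(-4, -2) = -2
C (Chance): 1/2·-7 + 1/3·-8 + 1/6·-4 = -6.83
Root (Player 2): min(-2, -6.83) = -6.83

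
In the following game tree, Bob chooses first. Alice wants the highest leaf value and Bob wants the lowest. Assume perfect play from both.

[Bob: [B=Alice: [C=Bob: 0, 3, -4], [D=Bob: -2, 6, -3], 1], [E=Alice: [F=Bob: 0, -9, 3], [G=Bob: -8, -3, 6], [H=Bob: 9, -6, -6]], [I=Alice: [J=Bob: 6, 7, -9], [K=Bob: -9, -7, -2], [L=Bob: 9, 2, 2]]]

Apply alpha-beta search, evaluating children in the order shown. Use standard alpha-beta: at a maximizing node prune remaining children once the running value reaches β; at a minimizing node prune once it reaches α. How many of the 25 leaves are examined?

23

C [α=-∞,β=+∞]: v=-4
D [α=-4,β=+∞]: v=-3
B [α=-∞,β=+∞]: v=1
F [α=-∞,β=1]: v=-9
G [α=-9,β=1]: v=-8
H [α=-8,β=1]: v=-6
E [α=-∞,β=1]: v=-6
J [α=-∞,β=-6]: v=-9
K [α=-9,β=-6]: v=-9 after child 1 ≤ α → α-cutoff, skip 2
L [α=-9,β=-6]: v=2
I [α=-∞,β=-6]: v=2
Root [α=-∞,β=+∞]: v=-6
Leaves evaluated: 23 of 25.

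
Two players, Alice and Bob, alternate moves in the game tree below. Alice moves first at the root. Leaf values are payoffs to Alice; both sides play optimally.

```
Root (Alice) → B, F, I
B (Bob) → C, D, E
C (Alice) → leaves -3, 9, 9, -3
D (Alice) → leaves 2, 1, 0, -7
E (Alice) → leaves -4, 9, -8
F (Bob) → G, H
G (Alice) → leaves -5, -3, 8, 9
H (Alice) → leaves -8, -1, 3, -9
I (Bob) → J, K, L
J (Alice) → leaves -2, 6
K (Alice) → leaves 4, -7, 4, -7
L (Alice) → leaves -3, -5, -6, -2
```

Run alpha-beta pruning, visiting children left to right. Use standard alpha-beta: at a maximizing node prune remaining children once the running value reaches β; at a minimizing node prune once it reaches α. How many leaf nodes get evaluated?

C [α=-∞,β=+∞]: v=9
D [α=-∞,β=9]: v=2
E [α=-∞,β=2]: v=9 after child 2 ≥ β → β-cutoff, skip 1
B [α=-∞,β=+∞]: v=2
G [α=2,β=+∞]: v=9
H [α=2,β=9]: v=3
F [α=2,β=+∞]: v=3
J [α=3,β=+∞]: v=6
K [α=3,β=6]: v=4
L [α=3,β=4]: v=-2
I [α=3,β=+∞]: v=-2
Root [α=-∞,β=+∞]: v=3
Leaves evaluated: 28 of 29.

28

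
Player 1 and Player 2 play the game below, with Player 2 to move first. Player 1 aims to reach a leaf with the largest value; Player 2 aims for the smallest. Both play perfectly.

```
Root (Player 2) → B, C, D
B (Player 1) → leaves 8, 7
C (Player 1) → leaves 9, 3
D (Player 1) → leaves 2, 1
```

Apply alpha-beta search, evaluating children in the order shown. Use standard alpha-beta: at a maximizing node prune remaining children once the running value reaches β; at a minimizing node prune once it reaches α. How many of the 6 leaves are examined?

B [α=-∞,β=+∞]: v=8
C [α=-∞,β=8]: v=9 after child 1 ≥ β → β-cutoff, skip 1
D [α=-∞,β=8]: v=2
Root [α=-∞,β=+∞]: v=2
Leaves evaluated: 5 of 6.

5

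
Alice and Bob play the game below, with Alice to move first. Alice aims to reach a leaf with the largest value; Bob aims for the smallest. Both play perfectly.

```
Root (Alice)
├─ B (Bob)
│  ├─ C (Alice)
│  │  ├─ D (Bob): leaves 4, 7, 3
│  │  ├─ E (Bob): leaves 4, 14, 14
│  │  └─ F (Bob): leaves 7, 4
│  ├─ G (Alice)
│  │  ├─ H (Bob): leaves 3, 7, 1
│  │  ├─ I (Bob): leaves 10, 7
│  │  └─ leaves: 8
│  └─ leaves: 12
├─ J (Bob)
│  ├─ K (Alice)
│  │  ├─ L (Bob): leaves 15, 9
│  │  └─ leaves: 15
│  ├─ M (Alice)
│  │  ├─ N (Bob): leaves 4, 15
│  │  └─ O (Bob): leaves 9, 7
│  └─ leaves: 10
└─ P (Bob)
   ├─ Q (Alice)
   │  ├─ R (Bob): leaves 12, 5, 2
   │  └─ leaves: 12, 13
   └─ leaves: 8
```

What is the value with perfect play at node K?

L: min(15, 9) = 9
K: max(9, 15) = 15

15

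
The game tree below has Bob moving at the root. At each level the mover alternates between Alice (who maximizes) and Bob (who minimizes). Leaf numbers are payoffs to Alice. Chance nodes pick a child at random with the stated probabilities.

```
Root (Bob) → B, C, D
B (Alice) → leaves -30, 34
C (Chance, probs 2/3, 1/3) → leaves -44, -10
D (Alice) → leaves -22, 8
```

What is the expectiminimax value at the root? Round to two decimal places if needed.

B (Alice): max(-30, 34) = 34
C (Chance): 2/3·-44 + 1/3·-10 = -32.67
D (Alice): max(-22, 8) = 8
Root (Bob): min(34, -32.67, 8) = -32.67

-32.67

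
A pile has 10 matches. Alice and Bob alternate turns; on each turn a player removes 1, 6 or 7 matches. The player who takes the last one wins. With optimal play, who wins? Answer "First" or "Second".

First

W/L table (W = player to move can force a win):
i:   0  1  2  3  4  5  6  7  8  9 10
     L  W  L  W  L  W  W  W  W  W  W
Position 10 is W, so the first player wins.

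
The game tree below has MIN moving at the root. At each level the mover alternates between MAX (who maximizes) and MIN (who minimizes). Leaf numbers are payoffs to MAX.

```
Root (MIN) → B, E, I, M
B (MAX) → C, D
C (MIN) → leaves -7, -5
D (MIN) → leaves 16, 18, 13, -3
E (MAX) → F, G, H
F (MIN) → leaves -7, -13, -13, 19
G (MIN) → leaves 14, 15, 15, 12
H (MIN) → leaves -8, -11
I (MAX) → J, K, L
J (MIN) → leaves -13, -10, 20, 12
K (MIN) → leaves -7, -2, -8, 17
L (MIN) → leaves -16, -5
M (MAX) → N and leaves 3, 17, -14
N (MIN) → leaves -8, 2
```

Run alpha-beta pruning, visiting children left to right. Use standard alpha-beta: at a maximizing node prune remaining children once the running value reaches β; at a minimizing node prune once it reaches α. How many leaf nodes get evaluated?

C [α=-∞,β=+∞]: v=-7
D [α=-7,β=+∞]: v=-3
B [α=-∞,β=+∞]: v=-3
F [α=-∞,β=-3]: v=-13
G [α=-13,β=-3]: v=12
E [α=-∞,β=-3]: v=12 after child 2 ≥ β → β-cutoff, skip 1
J [α=-∞,β=-3]: v=-13
K [α=-13,β=-3]: v=-8
L [α=-8,β=-3]: v=-16 after child 1 ≤ α → α-cutoff, skip 1
I [α=-∞,β=-3]: v=-8
N [α=-∞,β=-8]: v=-8
M [α=-∞,β=-8]: v=-8 after child 1 ≥ β → β-cutoff, skip 3
Root [α=-∞,β=+∞]: v=-8
Leaves evaluated: 25 of 31.

25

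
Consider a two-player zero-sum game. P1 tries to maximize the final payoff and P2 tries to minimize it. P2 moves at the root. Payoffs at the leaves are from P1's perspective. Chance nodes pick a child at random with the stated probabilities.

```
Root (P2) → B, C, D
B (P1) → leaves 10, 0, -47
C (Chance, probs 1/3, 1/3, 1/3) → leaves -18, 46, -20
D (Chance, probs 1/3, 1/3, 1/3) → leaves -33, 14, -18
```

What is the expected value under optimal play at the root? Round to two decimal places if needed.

B (P1): max(10, 0, -47) = 10
C (Chance): 1/3·-18 + 1/3·46 + 1/3·-20 = 2.67
D (Chance): 1/3·-33 + 1/3·14 + 1/3·-18 = -12.33
Root (P2): min(10, 2.67, -12.33) = -12.33

-12.33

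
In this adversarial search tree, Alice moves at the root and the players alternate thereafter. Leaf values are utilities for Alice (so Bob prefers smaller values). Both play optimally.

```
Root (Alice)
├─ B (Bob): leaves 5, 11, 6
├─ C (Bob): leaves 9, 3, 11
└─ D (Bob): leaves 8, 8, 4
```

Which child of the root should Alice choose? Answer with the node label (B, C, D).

B (Bob): min(5, 11, 6) = 5
C (Bob): min(9, 3, 11) = 3
D (Bob): min(8, 8, 4) = 4
Root (Alice): max(5, 3, 4) = 5
Alice picks the child with the highest value: B (value 5).

B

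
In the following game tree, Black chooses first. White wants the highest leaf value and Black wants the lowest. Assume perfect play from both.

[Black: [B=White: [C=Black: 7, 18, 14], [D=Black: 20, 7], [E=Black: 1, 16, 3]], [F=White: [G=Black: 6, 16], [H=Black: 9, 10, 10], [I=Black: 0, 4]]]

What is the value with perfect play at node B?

C: min(7, 18, 14) = 7
D: min(20, 7) = 7
E: min(1, 16, 3) = 1
B: max(7, 7, 1) = 7

7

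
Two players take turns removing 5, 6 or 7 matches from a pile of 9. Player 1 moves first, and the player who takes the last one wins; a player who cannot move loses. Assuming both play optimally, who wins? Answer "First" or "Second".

First

W/L table (W = player to move can force a win):
i:   0  1  2  3  4  5  6  7  8  9
     L  L  L  L  L  W  W  W  W  W
Position 9 is W, so the first player wins.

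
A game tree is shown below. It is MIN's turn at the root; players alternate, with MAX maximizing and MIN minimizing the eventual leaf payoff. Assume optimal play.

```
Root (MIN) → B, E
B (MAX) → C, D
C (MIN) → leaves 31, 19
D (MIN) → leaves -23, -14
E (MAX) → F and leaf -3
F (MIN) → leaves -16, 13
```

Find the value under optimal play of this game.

-3

C (MIN): min(31, 19) = 19
D (MIN): min(-23, -14) = -23
B (MAX): max(19, -23) = 19
F (MIN): min(-16, 13) = -16
E (MAX): max(-16, -3) = -3
Root (MIN): min(19, -3) = -3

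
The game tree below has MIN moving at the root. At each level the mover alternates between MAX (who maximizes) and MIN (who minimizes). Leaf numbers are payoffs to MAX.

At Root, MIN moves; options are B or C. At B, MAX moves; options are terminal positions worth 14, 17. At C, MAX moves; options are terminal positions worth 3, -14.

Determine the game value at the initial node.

3

B (MAX): max(14, 17) = 17
C (MAX): max(3, -14) = 3
Root (MIN): min(17, 3) = 3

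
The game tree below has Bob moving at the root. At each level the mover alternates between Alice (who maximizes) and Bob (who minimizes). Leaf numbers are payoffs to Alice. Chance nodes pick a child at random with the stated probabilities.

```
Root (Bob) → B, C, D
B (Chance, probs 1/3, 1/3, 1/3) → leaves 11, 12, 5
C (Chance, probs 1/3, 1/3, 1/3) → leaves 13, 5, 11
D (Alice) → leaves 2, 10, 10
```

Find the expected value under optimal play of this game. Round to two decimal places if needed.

9.33

B (Chance): 1/3·11 + 1/3·12 + 1/3·5 = 9.33
C (Chance): 1/3·13 + 1/3·5 + 1/3·11 = 9.67
D (Alice): max(2, 10, 10) = 10
Root (Bob): min(9.33, 9.67, 10) = 9.33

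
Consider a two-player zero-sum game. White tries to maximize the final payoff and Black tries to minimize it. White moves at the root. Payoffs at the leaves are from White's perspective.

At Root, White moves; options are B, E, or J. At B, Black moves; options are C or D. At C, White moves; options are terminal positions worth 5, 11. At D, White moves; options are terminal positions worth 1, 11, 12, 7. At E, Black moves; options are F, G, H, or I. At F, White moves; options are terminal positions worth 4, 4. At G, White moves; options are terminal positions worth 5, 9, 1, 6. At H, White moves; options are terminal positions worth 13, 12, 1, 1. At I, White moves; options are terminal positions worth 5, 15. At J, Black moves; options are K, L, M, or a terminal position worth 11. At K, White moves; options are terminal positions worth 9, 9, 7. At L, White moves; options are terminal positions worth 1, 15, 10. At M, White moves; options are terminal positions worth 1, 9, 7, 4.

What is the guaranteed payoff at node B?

C: max(5, 11) = 11
D: max(1, 11, 12, 7) = 12
B: min(11, 12) = 11

11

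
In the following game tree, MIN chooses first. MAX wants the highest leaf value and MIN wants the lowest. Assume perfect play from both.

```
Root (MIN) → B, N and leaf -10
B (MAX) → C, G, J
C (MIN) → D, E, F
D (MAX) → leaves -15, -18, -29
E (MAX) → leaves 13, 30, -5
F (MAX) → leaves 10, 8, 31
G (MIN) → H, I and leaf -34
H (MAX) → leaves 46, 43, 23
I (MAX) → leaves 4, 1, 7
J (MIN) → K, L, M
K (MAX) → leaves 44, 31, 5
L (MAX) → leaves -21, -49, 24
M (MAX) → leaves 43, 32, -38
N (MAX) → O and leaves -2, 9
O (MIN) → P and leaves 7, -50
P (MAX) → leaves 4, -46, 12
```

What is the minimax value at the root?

D (MAX): max(-15, -18, -29) = -15
E (MAX): max(13, 30, -5) = 30
F (MAX): max(10, 8, 31) = 31
C (MIN): min(-15, 30, 31) = -15
H (MAX): max(46, 43, 23) = 46
I (MAX): max(4, 1, 7) = 7
G (MIN): min(46, 7, -34) = -34
K (MAX): max(44, 31, 5) = 44
L (MAX): max(-21, -49, 24) = 24
M (MAX): max(43, 32, -38) = 43
J (MIN): min(44, 24, 43) = 24
B (MAX): max(-15, -34, 24) = 24
P (MAX): max(4, -46, 12) = 12
O (MIN): min(12, 7, -50) = -50
N (MAX): max(-50, -2, 9) = 9
Root (MIN): min(24, 9, -10) = -10

-10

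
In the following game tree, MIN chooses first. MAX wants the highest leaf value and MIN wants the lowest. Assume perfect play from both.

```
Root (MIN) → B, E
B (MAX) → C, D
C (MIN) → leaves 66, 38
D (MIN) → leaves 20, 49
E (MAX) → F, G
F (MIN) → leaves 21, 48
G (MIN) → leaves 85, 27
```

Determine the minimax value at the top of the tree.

27

C (MIN): min(66, 38) = 38
D (MIN): min(20, 49) = 20
B (MAX): max(38, 20) = 38
F (MIN): min(21, 48) = 21
G (MIN): min(85, 27) = 27
E (MAX): max(21, 27) = 27
Root (MIN): min(38, 27) = 27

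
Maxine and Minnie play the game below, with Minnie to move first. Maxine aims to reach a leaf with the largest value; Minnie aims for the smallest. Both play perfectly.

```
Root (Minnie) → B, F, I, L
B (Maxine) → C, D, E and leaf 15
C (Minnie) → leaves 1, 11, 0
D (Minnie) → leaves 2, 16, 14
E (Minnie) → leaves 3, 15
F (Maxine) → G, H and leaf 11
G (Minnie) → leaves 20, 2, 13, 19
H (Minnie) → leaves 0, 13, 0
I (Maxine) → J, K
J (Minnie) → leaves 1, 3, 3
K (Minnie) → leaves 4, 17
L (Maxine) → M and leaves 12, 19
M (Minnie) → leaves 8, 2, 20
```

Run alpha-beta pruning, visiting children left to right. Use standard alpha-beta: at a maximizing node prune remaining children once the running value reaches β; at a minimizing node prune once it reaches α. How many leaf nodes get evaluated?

C [α=-∞,β=+∞]: v=0
D [α=0,β=+∞]: v=2
E [α=2,β=+∞]: v=3
B [α=-∞,β=+∞]: v=15
G [α=-∞,β=15]: v=2
H [α=2,β=15]: v=0 after child 1 ≤ α → α-cutoff, skip 2
F [α=-∞,β=15]: v=11
J [α=-∞,β=11]: v=1
K [α=1,β=11]: v=4
I [α=-∞,β=11]: v=4
M [α=-∞,β=4]: v=2
L [α=-∞,β=4]: v=12 after child 2 ≥ β → β-cutoff, skip 1
Root [α=-∞,β=+∞]: v=4
Leaves evaluated: 24 of 27.

24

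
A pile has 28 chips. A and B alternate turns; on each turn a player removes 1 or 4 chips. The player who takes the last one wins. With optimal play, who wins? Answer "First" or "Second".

Mark each pile size as W (mover wins) or L (mover loses):
i:   0  1  2  3  4  5  6  7  8  9 10 11 12 13 14 15 16 17 18 19 20 21 22 23 24 25 26 27 28
     L  W  L  W  W  L  W  L  W  W  L  W  L  W  W  L  W  L  W  W  L  W  L  W  W  L  W  L  W
Position 28 is W, so the first player wins.

First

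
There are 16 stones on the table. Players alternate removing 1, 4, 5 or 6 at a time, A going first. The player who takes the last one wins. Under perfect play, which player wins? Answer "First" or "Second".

First

Mark each pile size as W (mover wins) or L (mover loses):
i:   0  1  2  3  4  5  6  7  8  9 10 11 12 13 14 15 16
     L  W  L  W  W  W  W  W  W  L  W  L  W  W  W  W  W
Position 16 is W, so the first player wins.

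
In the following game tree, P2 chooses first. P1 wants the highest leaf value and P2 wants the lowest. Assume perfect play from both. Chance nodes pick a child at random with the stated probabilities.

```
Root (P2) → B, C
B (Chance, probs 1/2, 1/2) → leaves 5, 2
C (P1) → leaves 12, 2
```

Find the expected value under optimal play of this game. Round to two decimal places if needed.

B (Chance): 1/2·5 + 1/2·2 = 3.5
C (P1): max(12, 2) = 12
Root (P2): min(3.5, 12) = 3.5

3.5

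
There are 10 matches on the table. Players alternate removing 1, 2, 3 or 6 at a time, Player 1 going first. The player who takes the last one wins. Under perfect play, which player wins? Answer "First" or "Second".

i:   0  1  2  3  4  5  6  7  8  9 10
     L  W  W  W  L  W  W  W  L  W  W
Position 10 is W, so the first player wins.

First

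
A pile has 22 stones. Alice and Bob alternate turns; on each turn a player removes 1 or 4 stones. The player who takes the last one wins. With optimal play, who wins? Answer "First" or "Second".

i:   0  1  2  3  4  5  6  7  8  9 10 11 12 13 14 15 16 17 18 19 20 21 22
     L  W  L  W  W  L  W  L  W  W  L  W  L  W  W  L  W  L  W  W  L  W  L
Position 22 is L, so the second player wins.

Second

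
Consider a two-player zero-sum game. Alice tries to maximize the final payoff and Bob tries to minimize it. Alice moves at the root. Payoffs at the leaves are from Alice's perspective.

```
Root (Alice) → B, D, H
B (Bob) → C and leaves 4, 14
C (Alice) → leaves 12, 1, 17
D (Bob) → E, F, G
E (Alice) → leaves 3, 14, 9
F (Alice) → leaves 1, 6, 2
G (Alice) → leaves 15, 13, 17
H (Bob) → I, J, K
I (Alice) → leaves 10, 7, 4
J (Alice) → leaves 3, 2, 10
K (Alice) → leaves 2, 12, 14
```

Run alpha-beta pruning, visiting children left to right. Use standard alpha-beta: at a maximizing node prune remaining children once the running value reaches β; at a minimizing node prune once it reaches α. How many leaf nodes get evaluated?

C [α=-∞,β=+∞]: v=17
B [α=-∞,β=+∞]: v=4
E [α=4,β=+∞]: v=14
F [α=4,β=14]: v=6
G [α=4,β=6]: v=15 after child 1 ≥ β → β-cutoff, skip 2
D [α=4,β=+∞]: v=6
I [α=6,β=+∞]: v=10
J [α=6,β=10]: v=10
K [α=6,β=10]: v=12 after child 2 ≥ β → β-cutoff, skip 1
H [α=6,β=+∞]: v=10
Root [α=-∞,β=+∞]: v=10
Leaves evaluated: 20 of 23.

20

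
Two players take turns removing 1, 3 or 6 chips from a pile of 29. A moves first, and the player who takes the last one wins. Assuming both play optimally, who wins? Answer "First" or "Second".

Second

i:   0  1  2  3  4  5  6  7  8  9 10 11 12 13 14 15 16 17 18 19 20 21 22 23 24 25 26 27 28 29
     L  W  L  W  L  W  W  W  W  L  W  L  W  L  W  W  W  W  L  W  L  W  L  W  W  W  W  L  W  L
Position 29 is L, so the second player wins.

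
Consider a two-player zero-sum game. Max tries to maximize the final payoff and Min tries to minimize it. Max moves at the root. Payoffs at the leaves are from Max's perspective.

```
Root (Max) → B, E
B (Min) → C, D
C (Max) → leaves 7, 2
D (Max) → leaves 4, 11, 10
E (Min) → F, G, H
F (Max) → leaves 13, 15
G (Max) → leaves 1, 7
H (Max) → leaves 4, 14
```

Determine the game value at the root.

7

C (Max): max(7, 2) = 7
D (Max): max(4, 11, 10) = 11
B (Min): min(7, 11) = 7
F (Max): max(13, 15) = 15
G (Max): max(1, 7) = 7
H (Max): max(4, 14) = 14
E (Min): min(15, 7, 14) = 7
Root (Max): max(7, 7) = 7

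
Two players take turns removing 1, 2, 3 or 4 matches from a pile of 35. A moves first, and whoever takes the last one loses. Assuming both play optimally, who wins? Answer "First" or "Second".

First

Compute winning (W) and losing (L) positions by backward induction:
i:   0  1  2  3  4  5  6  7  8  9 10 11 12 13 14 15 16 17 18 19 20 21 22 23 24 25 26 27 28 29 30 31 32 33 34 35
     W  L  W  W  W  W  L  W  W  W  W  L  W  W  W  W  L  W  W  W  W  L  W  W  W  W  L  W  W  W  W  L  W  W  W  W
Position 35 is W, so the first player wins.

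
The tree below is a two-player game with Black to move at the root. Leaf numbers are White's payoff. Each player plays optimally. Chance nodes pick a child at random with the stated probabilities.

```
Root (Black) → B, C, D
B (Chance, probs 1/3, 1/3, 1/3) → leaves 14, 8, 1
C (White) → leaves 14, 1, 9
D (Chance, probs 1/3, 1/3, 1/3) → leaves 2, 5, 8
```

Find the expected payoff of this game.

B (Chance): 1/3·14 + 1/3·8 + 1/3·1 = 7.67
C (White): max(14, 1, 9) = 14
D (Chance): 1/3·2 + 1/3·5 + 1/3·8 = 5
Root (Black): min(7.67, 14, 5) = 5

5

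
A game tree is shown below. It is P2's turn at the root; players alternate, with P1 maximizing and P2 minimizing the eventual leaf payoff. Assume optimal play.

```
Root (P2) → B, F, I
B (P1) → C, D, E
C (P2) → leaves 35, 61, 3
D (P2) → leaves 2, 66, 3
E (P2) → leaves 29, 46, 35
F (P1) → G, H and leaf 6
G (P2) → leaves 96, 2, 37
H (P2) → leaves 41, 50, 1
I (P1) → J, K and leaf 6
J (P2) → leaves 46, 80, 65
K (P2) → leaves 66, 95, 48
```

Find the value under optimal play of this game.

C (P2): min(35, 61, 3) = 3
D (P2): min(2, 66, 3) = 2
E (P2): min(29, 46, 35) = 29
B (P1): max(3, 2, 29) = 29
G (P2): min(96, 2, 37) = 2
H (P2): min(41, 50, 1) = 1
F (P1): max(2, 1, 6) = 6
J (P2): min(46, 80, 65) = 46
K (P2): min(66, 95, 48) = 48
I (P1): max(46, 48, 6) = 48
Root (P2): min(29, 6, 48) = 6

6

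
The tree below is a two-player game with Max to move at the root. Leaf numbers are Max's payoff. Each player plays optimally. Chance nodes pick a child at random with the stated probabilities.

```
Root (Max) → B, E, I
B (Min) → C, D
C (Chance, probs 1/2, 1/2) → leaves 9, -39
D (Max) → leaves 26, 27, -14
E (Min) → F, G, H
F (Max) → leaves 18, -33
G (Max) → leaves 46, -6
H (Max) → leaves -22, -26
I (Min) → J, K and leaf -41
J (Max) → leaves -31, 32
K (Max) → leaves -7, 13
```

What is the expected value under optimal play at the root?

C (Chance): 1/2·9 + 1/2·-39 = -15
D (Max): max(26, 27, -14) = 27
B (Min): min(-15, 27) = -15
F (Max): max(18, -33) = 18
G (Max): max(46, -6) = 46
H (Max): max(-22, -26) = -22
E (Min): min(18, 46, -22) = -22
J (Max): max(-31, 32) = 32
K (Max): max(-7, 13) = 13
I (Min): min(32, 13, -41) = -41
Root (Max): max(-15, -22, -41) = -15

-15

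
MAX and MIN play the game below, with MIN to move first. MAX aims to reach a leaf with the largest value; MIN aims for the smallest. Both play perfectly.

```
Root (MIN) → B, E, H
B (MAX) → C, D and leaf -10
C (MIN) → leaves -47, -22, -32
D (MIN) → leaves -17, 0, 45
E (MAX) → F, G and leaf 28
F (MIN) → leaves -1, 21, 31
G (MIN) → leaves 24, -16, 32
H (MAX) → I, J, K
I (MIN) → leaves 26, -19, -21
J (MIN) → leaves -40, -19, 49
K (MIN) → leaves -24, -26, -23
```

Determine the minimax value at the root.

C (MIN): min(-47, -22, -32) = -47
D (MIN): min(-17, 0, 45) = -17
B (MAX): max(-47, -17, -10) = -10
F (MIN): min(-1, 21, 31) = -1
G (MIN): min(24, -16, 32) = -16
E (MAX): max(-1, -16, 28) = 28
I (MIN): min(26, -19, -21) = -21
J (MIN): min(-40, -19, 49) = -40
K (MIN): min(-24, -26, -23) = -26
H (MAX): max(-21, -40, -26) = -21
Root (MIN): min(-10, 28, -21) = -21

-21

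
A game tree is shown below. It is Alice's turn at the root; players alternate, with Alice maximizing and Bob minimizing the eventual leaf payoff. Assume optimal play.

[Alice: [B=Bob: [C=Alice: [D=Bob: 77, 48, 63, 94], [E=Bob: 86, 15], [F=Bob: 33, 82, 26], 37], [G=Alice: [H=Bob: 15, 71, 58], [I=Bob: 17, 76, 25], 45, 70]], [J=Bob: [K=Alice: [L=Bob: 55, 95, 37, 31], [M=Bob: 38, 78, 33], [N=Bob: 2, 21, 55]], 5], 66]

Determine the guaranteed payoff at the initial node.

D (Bob): min(77, 48, 63, 94) = 48
E (Bob): min(86, 15) = 15
F (Bob): min(33, 82, 26) = 26
C (Alice): max(48, 15, 26, 37) = 48
H (Bob): min(15, 71, 58) = 15
I (Bob): min(17, 76, 25) = 17
G (Alice): max(15, 17, 45, 70) = 70
B (Bob): min(48, 70) = 48
L (Bob): min(55, 95, 37, 31) = 31
M (Bob): min(38, 78, 33) = 33
N (Bob): min(2, 21, 55) = 2
K (Alice): max(31, 33, 2) = 33
J (Bob): min(33, 5) = 5
Root (Alice): max(48, 5, 66) = 66

66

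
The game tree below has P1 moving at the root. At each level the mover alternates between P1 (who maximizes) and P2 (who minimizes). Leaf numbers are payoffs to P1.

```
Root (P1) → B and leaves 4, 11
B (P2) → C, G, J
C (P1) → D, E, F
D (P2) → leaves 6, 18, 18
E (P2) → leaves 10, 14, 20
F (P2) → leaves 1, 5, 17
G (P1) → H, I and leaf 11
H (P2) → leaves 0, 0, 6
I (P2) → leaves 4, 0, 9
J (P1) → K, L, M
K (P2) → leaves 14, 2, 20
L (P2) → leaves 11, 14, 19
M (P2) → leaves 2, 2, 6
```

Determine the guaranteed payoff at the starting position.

D (P2): min(6, 18, 18) = 6
E (P2): min(10, 14, 20) = 10
F (P2): min(1, 5, 17) = 1
C (P1): max(6, 10, 1) = 10
H (P2): min(0, 0, 6) = 0
I (P2): min(4, 0, 9) = 0
G (P1): max(0, 0, 11) = 11
K (P2): min(14, 2, 20) = 2
L (P2): min(11, 14, 19) = 11
M (P2): min(2, 2, 6) = 2
J (P1): max(2, 11, 2) = 11
B (P2): min(10, 11, 11) = 10
Root (P1): max(10, 4, 11) = 11

11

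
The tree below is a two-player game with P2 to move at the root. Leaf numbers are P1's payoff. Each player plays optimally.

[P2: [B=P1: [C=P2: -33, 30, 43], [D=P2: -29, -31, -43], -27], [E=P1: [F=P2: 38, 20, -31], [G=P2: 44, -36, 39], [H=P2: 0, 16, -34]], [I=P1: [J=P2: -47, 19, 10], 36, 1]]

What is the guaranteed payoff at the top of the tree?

-31

C (P2): min(-33, 30, 43) = -33
D (P2): min(-29, -31, -43) = -43
B (P1): max(-33, -43, -27) = -27
F (P2): min(38, 20, -31) = -31
G (P2): min(44, -36, 39) = -36
H (P2): min(0, 16, -34) = -34
E (P1): max(-31, -36, -34) = -31
J (P2): min(-47, 19, 10) = -47
I (P1): max(-47, 36, 1) = 36
Root (P2): min(-27, -31, 36) = -31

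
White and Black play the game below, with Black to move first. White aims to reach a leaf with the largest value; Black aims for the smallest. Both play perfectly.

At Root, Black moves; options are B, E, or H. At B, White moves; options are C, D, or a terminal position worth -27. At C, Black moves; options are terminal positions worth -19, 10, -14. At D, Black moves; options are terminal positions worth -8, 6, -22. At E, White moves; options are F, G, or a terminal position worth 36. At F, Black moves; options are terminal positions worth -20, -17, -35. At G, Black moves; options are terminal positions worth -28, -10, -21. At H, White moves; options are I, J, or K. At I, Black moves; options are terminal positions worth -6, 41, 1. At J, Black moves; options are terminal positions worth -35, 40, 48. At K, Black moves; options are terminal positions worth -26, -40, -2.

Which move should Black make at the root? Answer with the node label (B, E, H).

B

C (Black): min(-19, 10, -14) = -19
D (Black): min(-8, 6, -22) = -22
B (White): max(-19, -22, -27) = -19
F (Black): min(-20, -17, -35) = -35
G (Black): min(-28, -10, -21) = -28
E (White): max(-35, -28, 36) = 36
I (Black): min(-6, 41, 1) = -6
J (Black): min(-35, 40, 48) = -35
K (Black): min(-26, -40, -2) = -40
H (White): max(-6, -35, -40) = -6
Root (Black): min(-19, 36, -6) = -19
Black picks the child with the lowest value: B (value -19).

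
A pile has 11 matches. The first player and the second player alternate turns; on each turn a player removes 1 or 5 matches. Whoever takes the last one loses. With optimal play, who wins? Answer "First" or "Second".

Second

i:   0  1  2  3  4  5  6  7  8  9 10 11
     W  L  W  L  W  L  W  L  W  L  W  L
Position 11 is L, so the second player wins.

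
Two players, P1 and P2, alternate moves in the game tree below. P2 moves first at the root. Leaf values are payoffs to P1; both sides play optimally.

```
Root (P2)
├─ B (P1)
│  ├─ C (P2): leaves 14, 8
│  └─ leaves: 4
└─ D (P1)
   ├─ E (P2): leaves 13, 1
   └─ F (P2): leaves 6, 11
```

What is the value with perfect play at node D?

6

E: min(13, 1) = 1
F: min(6, 11) = 6
D: max(1, 6) = 6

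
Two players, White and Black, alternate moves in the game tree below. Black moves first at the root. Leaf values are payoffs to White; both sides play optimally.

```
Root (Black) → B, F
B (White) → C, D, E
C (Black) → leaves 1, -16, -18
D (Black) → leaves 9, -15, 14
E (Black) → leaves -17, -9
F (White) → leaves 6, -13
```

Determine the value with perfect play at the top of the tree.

C (Black): min(1, -16, -18) = -18
D (Black): min(9, -15, 14) = -15
E (Black): min(-17, -9) = -17
B (White): max(-18, -15, -17) = -15
F (White): max(6, -13) = 6
Root (Black): min(-15, 6) = -15

-15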